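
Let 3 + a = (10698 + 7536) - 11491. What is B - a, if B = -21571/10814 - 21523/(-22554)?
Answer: -411033181513/60974739 ≈ -6741.0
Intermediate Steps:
a = 6740 (a = -3 + ((10698 + 7536) - 11491) = -3 + (18234 - 11491) = -3 + 6743 = 6740)
B = -63440653/60974739 (B = -21571*1/10814 - 21523*(-1/22554) = -21571/10814 + 21523/22554 = -63440653/60974739 ≈ -1.0404)
B - a = -63440653/60974739 - 1*6740 = -63440653/60974739 - 6740 = -411033181513/60974739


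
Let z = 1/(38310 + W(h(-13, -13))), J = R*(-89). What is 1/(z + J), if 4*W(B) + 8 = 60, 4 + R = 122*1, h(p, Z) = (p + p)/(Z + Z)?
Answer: -38323/402468145 ≈ -9.5220e-5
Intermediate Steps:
h(p, Z) = p/Z (h(p, Z) = (2*p)/((2*Z)) = (2*p)*(1/(2*Z)) = p/Z)
R = 118 (R = -4 + 122*1 = -4 + 122 = 118)
W(B) = 13 (W(B) = -2 + (¼)*60 = -2 + 15 = 13)
J = -10502 (J = 118*(-89) = -10502)
z = 1/38323 (z = 1/(38310 + 13) = 1/38323 ≈ 2.6094e-5)
1/(z + J) = 1/(1/38323 - 10502) = 1/(-402468145/38323) = -38323/402468145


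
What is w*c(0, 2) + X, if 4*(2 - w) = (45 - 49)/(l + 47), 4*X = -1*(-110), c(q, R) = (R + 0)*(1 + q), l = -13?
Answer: 1073/34 ≈ 31.559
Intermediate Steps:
c(q, R) = R*(1 + q)
X = 55/2 (X = (-1*(-110))/4 = (¼)*110 = 55/2 ≈ 27.500)
w = 69/34 (w = 2 - (45 - 49)/(4*(-13 + 47)) = 2 - (-1)/34 = 2 - ¼*(-2/17) = 2 + 1/34 = 69/34 ≈ 2.0294)
w*c(0, 2) + X = 69*(2*(1 + 0))/34 + 55/2 = 69*(2*1)/34 + 55/2 = (69/34)*2 + 55/2 = 69/17 + 55/2 = 1073/34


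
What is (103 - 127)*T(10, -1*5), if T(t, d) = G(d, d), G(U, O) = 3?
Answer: -72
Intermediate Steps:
T(t, d) = 3
(103 - 127)*T(10, -1*5) = (103 - 127)*3 = -24*3 = -72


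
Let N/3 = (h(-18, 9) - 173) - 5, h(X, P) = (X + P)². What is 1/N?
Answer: -1/291 ≈ -0.0034364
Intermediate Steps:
h(X, P) = (P + X)²
N = -291 (N = 3*(((9 - 18)² - 173) - 5) = 3*(((-9)² - 173) - 5) = 3*((81 - 173) - 5) = 3*(-92 - 5) = 3*(-97) = -291)
1/N = 1/(-291) = -1/291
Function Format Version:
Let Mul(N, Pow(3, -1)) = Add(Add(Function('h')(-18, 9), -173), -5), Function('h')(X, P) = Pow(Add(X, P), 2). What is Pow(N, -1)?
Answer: Rational(-1, 291) ≈ -0.0034364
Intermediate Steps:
Function('h')(X, P) = Pow(Add(P, X), 2)
N = -291 (N = Mul(3, Add(Add(Pow(Add(9, -18), 2), -173), -5)) = Mul(3, Add(Add(Pow(-9, 2), -173), -5)) = Mul(3, Add(Add(81, -173), -5)) = Mul(3, Add(-92, -5)) = Mul(3, -97) = -291)
Pow(N, -1) = Pow(-291, -1) = Rational(-1, 291)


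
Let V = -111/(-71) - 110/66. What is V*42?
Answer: -308/71 ≈ -4.3380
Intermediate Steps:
V = -22/213 (V = -111*(-1/71) - 110*1/66 = 111/71 - 5/3 = -22/213 ≈ -0.10329)
V*42 = -22/213*42 = -308/71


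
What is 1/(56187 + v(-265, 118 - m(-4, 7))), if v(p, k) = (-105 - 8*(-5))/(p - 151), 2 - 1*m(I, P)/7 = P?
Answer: 32/1797989 ≈ 1.7798e-5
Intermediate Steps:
m(I, P) = 14 - 7*P
v(p, k) = -65/(-151 + p) (v(p, k) = (-105 + 40)/(-151 + p) = -65/(-151 + p))
1/(56187 + v(-265, 118 - m(-4, 7))) = 1/(56187 - 65/(-151 - 265)) = 1/(56187 - 65/(-416)) = 1/(56187 - 65*(-1/416)) = 1/(56187 + 5/32) = 1/(1797989/32) = 32/1797989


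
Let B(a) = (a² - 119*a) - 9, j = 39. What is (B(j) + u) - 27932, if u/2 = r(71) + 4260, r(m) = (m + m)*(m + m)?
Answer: 17787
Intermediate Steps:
r(m) = 4*m² (r(m) = (2*m)*(2*m) = 4*m²)
B(a) = -9 + a² - 119*a
u = 48848 (u = 2*(4*71² + 4260) = 2*(4*5041 + 4260) = 2*(20164 + 4260) = 2*24424 = 48848)
(B(j) + u) - 27932 = ((-9 + 39² - 119*39) + 48848) - 27932 = ((-9 + 1521 - 4641) + 48848) - 27932 = (-3129 + 48848) - 27932 = 45719 - 27932 = 17787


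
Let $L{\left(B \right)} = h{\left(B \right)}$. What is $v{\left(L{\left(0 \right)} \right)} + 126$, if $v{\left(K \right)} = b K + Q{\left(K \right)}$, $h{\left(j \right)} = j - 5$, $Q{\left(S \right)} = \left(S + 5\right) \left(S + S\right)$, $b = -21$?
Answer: $231$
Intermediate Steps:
$Q{\left(S \right)} = 2 S \left(5 + S\right)$ ($Q{\left(S \right)} = \left(5 + S\right) 2 S = 2 S \left(5 + S\right)$)
$h{\left(j \right)} = -5 + j$
$L{\left(B \right)} = -5 + B$
$v{\left(K \right)} = - 21 K + 2 K \left(5 + K\right)$
$v{\left(L{\left(0 \right)} \right)} + 126 = \left(-5 + 0\right) \left(-11 + 2 \left(-5 + 0\right)\right) + 126 = - 5 \left(-11 + 2 \left(-5\right)\right) + 126 = - 5 \left(-11 - 10\right) + 126 = \left(-5\right) \left(-21\right) + 126 = 105 + 126 = 231$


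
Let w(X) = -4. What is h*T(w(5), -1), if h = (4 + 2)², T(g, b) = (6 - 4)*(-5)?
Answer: -360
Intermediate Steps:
T(g, b) = -10 (T(g, b) = 2*(-5) = -10)
h = 36 (h = 6² = 36)
h*T(w(5), -1) = 36*(-10) = -360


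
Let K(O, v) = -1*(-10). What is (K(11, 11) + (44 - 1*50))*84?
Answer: 336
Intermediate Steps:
K(O, v) = 10
(K(11, 11) + (44 - 1*50))*84 = (10 + (44 - 1*50))*84 = (10 + (44 - 50))*84 = (10 - 6)*84 = 4*84 = 336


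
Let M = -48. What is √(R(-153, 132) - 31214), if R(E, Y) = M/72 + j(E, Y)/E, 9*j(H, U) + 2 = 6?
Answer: 10*I*√7307042/153 ≈ 176.68*I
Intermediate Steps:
j(H, U) = 4/9 (j(H, U) = -2/9 + (⅑)*6 = -2/9 + ⅔ = 4/9)
R(E, Y) = -⅔ + 4/(9*E) (R(E, Y) = -48/72 + 4/(9*E) = -48*1/72 + 4/(9*E) = -⅔ + 4/(9*E))
√(R(-153, 132) - 31214) = √((2/9)*(2 - 3*(-153))/(-153) - 31214) = √((2/9)*(-1/153)*(2 + 459) - 31214) = √((2/9)*(-1/153)*461 - 31214) = √(-922/1377 - 31214) = √(-42982600/1377) = 10*I*√7307042/153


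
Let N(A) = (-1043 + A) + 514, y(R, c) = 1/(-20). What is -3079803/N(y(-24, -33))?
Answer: 20532020/3527 ≈ 5821.4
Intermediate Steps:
y(R, c) = -1/20
N(A) = -529 + A
-3079803/N(y(-24, -33)) = -3079803/(-529 - 1/20) = -3079803/(-10581/20) = -3079803*(-20/10581) = 20532020/3527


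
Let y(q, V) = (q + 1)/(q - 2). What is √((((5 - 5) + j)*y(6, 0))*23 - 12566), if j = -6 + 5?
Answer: 5*I*√2017/2 ≈ 112.28*I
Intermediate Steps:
y(q, V) = (1 + q)/(-2 + q)
j = -1
√((((5 - 5) + j)*y(6, 0))*23 - 12566) = √((((5 - 5) - 1)*((1 + 6)/(-2 + 6)))*23 - 12566) = √(((0 - 1)*(7/4))*23 - 12566) = √(-7/4*23 - 12566) = √(-161/4 - 12566) = √(-50425/4) = 5*I*√2017/2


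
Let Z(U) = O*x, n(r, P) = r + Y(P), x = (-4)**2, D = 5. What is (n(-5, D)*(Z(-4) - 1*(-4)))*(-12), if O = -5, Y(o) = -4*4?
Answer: -19152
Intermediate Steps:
Y(o) = -16
x = 16
n(r, P) = -16 + r (n(r, P) = r - 16 = -16 + r)
Z(U) = -80 (Z(U) = -5*16 = -80)
(n(-5, D)*(Z(-4) - 1*(-4)))*(-12) = ((-16 - 5)*(-80 - 1*(-4)))*(-12) = -21*(-80 + 4)*(-12) = -21*(-76)*(-12) = 1596*(-12) = -19152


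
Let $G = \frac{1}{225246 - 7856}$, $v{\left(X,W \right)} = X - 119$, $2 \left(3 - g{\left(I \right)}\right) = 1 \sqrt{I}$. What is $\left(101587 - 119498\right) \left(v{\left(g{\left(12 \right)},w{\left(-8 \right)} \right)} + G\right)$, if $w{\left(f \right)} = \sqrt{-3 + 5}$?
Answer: $\frac{451665967729}{217390} + 17911 \sqrt{3} \approx 2.1087 \cdot 10^{6}$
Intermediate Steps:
$w{\left(f \right)} = \sqrt{2}$
$g{\left(I \right)} = 3 - \frac{\sqrt{I}}{2}$ ($g{\left(I \right)} = 3 - \frac{1 \sqrt{I}}{2} = 3 - \frac{\sqrt{I}}{2}$)
$v{\left(X,W \right)} = -119 + X$
$G = \frac{1}{217390} \approx 4.6 \cdot 10^{-6}$
$\left(101587 - 119498\right) \left(v{\left(g{\left(12 \right)},w{\left(-8 \right)} \right)} + G\right) = \left(101587 - 119498\right) \left(\left(-119 + \left(3 - \frac{\sqrt{12}}{2}\right)\right) + \frac{1}{217390}\right) = - 17911 \left(\left(-119 + \left(3 - \frac{2 \sqrt{3}}{2}\right)\right) + \frac{1}{217390}\right) = - 17911 \left(\left(-119 + \left(3 - \sqrt{3}\right)\right) + \frac{1}{217390}\right) = - 17911 \left(\left(-116 - \sqrt{3}\right) + \frac{1}{217390}\right) = - 17911 \left(- \frac{25217239}{217390} - \sqrt{3}\right) = \frac{451665967729}{217390} + 17911 \sqrt{3}$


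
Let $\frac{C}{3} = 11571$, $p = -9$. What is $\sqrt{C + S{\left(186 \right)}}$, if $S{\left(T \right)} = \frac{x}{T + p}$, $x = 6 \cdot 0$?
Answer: $3 \sqrt{3857} \approx 186.31$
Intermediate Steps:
$C = 34713$ ($C = 3 \cdot 11571 = 34713$)
$x = 0$
$S{\left(T \right)} = 0$ ($S{\left(T \right)} = \frac{0}{T - 9} = \frac{0}{-9 + T} = 0$)
$\sqrt{C + S{\left(186 \right)}} = \sqrt{34713 + 0} = \sqrt{34713} = 3 \sqrt{3857}$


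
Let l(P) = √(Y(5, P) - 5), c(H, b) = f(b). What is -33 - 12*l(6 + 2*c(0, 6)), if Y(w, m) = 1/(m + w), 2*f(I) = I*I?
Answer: -33 - 36*I*√1222/47 ≈ -33.0 - 26.776*I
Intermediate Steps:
f(I) = I²/2 (f(I) = (I*I)/2 = I²/2)
c(H, b) = b²/2
l(P) = √(-5 + 1/(5 + P)) (l(P) = √(1/(P + 5) - 5) = √(1/(5 + P) - 5) = √(-5 + 1/(5 + P)))
-33 - 12*l(6 + 2*c(0, 6)) = -33 - 12*√(-24 - 5*(6 + 2*((½)*6²)))/√(5 + (6 + 2*((½)*6²))) = -33 - 12*√(-24 - 5*(6 + 2*((½)*36)))/√(5 + (6 + 2*((½)*36))) = -33 - 12*√(-24 - 5*(6 + 2*18))/√(5 + (6 + 2*18)) = -33 - 12*√(-24 - 5*(6 + 36))/√(5 + (6 + 36)) = -33 - 12*√(-24 - 5*42)/√(5 + 42) = -33 - 12*√47*√(-24 - 210)/47 = -33 - 12*3*I*√1222/47 = -33 - 36*I*√1222/47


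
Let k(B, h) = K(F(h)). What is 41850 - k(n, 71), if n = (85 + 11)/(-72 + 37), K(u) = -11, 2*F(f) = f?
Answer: 41861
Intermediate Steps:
F(f) = f/2
n = -96/35 (n = 96/(-35) = 96*(-1/35) = -96/35 ≈ -2.7429)
k(B, h) = -11
41850 - k(n, 71) = 41850 - 1*(-11) = 41850 + 11 = 41861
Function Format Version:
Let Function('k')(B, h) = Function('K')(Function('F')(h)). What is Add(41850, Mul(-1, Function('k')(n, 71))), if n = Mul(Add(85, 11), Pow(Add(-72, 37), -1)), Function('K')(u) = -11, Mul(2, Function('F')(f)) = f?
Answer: 41861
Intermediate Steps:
Function('F')(f) = Mul(Rational(1, 2), f)
n = Rational(-96, 35) (n = Mul(96, Pow(-35, -1)) = Mul(96, Rational(-1, 35)) = Rational(-96, 35) ≈ -2.7429)
Function('k')(B, h) = -11
Add(41850, Mul(-1, Function('k')(n, 71))) = Add(41850, Mul(-1, -11)) = Add(41850, 11) = 41861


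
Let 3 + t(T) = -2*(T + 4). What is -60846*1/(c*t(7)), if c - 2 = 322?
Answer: 10141/1350 ≈ 7.5118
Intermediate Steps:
c = 324 (c = 2 + 322 = 324)
t(T) = -11 - 2*T (t(T) = -3 - 2*(T + 4) = -3 - 2*(4 + T) = -3 + (-8 - 2*T) = -11 - 2*T)
-60846*1/(c*t(7)) = -60846*1/(324*(-11 - 2*7)) = -60846*1/(324*(-11 - 14)) = -60846/(324*(-25)) = -60846/(-8100) = -60846*(-1/8100) = 10141/1350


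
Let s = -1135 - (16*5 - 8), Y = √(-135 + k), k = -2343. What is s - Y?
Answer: -1207 - I*√2478 ≈ -1207.0 - 49.78*I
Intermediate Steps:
Y = I*√2478 (Y = √(-135 - 2343) = √(-2478) = I*√2478 ≈ 49.78*I)
s = -1207 (s = -1135 - (80 - 8) = -1135 - 1*72 = -1135 - 72 = -1207)
s - Y = -1207 - I*√2478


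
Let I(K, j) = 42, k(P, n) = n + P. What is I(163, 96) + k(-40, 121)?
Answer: 123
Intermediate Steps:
k(P, n) = P + n
I(163, 96) + k(-40, 121) = 42 + (-40 + 121) = 42 + 81 = 123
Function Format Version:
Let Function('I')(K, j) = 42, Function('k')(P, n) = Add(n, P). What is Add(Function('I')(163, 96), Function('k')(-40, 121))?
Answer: 123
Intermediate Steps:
Function('k')(P, n) = Add(P, n)
Add(Function('I')(163, 96), Function('k')(-40, 121)) = Add(42, Add(-40, 121)) = Add(42, 81) = 123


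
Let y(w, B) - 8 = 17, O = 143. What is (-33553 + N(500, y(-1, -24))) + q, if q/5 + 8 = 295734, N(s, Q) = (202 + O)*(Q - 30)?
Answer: 1443352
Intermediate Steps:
y(w, B) = 25 (y(w, B) = 8 + 17 = 25)
N(s, Q) = -10350 + 345*Q (N(s, Q) = (202 + 143)*(Q - 30) = 345*(-30 + Q) = -10350 + 345*Q)
q = 1478630 (q = -40 + 5*295734 = -40 + 1478670 = 1478630)
(-33553 + N(500, y(-1, -24))) + q = (-33553 + (-10350 + 345*25)) + 1478630 = (-33553 + (-10350 + 8625)) + 1478630 = (-33553 - 1725) + 1478630 = -35278 + 1478630 = 1443352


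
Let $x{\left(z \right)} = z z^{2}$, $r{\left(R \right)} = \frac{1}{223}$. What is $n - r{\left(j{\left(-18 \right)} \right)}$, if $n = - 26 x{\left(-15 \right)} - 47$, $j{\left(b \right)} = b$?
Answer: $\frac{19557768}{223} \approx 87703.0$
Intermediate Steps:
$r{\left(R \right)} = \frac{1}{223}$
$x{\left(z \right)} = z^{3}$
$n = 87703$ ($n = - 26 \left(-15\right)^{3} - 47 = \left(-26\right) \left(-3375\right) - 47 = 87750 - 47 = 87703$)
$n - r{\left(j{\left(-18 \right)} \right)} = 87703 - \frac{1}{223} = \frac{19557768}{223}$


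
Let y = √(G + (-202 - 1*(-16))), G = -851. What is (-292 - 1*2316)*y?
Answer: -2608*I*√1037 ≈ -83984.0*I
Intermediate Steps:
y = I*√1037 (y = √(-851 + (-202 - 1*(-16))) = √(-851 + (-202 + 16)) = √(-851 - 186) = √(-1037) = I*√1037 ≈ 32.203*I)
(-292 - 1*2316)*y = (-292 - 1*2316)*(I*√1037) = (-292 - 2316)*(I*√1037) = -2608*I*√1037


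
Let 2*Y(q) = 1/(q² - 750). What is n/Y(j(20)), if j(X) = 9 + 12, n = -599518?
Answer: 370502124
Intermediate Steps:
j(X) = 21
Y(q) = 1/(2*(-750 + q²)) (Y(q) = 1/(2*(q² - 750)) = 1/(2*(-750 + q²)))
n/Y(j(20)) = -599518/(1/(2*(-750 + 21²))) = -599518/(1/(2*(-750 + 441))) = -599518/((½)/(-309)) = -599518/((½)*(-1/309)) = -599518/(-1/618) = -599518*(-618) = 370502124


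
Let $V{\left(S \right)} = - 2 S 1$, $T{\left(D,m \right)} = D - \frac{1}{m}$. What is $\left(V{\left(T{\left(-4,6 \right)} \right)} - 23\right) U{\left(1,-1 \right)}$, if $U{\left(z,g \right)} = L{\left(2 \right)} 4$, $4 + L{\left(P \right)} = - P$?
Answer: $352$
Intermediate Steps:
$L{\left(P \right)} = -4 - P$
$U{\left(z,g \right)} = -24$ ($U{\left(z,g \right)} = \left(-4 - 2\right) 4 = \left(-6\right) 4 = -24$)
$V{\left(S \right)} = - 2 S$
$\left(V{\left(T{\left(-4,6 \right)} \right)} - 23\right) U{\left(1,-1 \right)} = \left(- 2 \left(-4 - \frac{1}{6}\right) - 23\right) \left(-24\right) = \left(\left(-2\right) \left(- \frac{25}{6}\right) - 23\right) \left(-24\right) = \left(\frac{25}{3} - 23\right) \left(-24\right) = \left(- \frac{44}{3}\right) \left(-24\right) = 352$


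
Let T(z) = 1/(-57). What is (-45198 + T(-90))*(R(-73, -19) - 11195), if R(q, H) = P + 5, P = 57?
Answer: 9560601057/19 ≈ 5.0319e+8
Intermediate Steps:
T(z) = -1/57
R(q, H) = 62 (R(q, H) = 57 + 5 = 62)
(-45198 + T(-90))*(R(-73, -19) - 11195) = (-45198 - 1/57)*(62 - 11195) = -2576287/57*(-11133) = 9560601057/19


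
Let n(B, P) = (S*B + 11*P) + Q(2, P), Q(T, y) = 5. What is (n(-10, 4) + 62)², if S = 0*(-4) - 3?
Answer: 19881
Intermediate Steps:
S = -3 (S = 0 - 3 = -3)
n(B, P) = 5 - 3*B + 11*P (n(B, P) = (-3*B + 11*P) + 5 = 5 - 3*B + 11*P)
(n(-10, 4) + 62)² = ((5 - 3*(-10) + 11*4) + 62)² = ((5 + 30 + 44) + 62)² = (79 + 62)² = 141² = 19881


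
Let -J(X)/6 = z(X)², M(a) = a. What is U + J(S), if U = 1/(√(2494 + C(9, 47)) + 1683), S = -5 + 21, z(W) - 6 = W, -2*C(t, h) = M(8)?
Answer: -2739438471/943333 - √2490/2829999 ≈ -2904.0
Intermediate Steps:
C(t, h) = -4 (C(t, h) = -½*8 = -4)
z(W) = 6 + W
S = 16
J(X) = -6*(6 + X)²
U = 1/(1683 + √2490) (U = 1/(√(2494 - 4) + 1683) = 1/(√2490 + 1683) = 1/(1683 + √2490) ≈ 0.00057707)
U + J(S) = (561/943333 - √2490/2829999) - 6*(6 + 16)² = (561/943333 - √2490/2829999) - 6*22² = (561/943333 - √2490/2829999) - 6*484 = (561/943333 - √2490/2829999) - 2904 = -2739438471/943333 - √2490/2829999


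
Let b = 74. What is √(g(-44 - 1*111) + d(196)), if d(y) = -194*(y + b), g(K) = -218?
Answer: 17*I*√182 ≈ 229.34*I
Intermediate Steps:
d(y) = -14356 - 194*y (d(y) = -194*(y + 74) = -194*(74 + y) = -14356 - 194*y)
√(g(-44 - 1*111) + d(196)) = √(-218 + (-14356 - 194*196)) = √(-218 + (-14356 - 38024)) = √(-218 - 52380) = √(-52598) = 17*I*√182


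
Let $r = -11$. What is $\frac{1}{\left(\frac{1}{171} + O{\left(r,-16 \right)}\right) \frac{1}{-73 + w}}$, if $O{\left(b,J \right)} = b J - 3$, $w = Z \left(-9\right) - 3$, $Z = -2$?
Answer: $- \frac{4959}{14792} \approx -0.33525$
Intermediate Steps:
$w = 15$ ($w = \left(-2\right) \left(-9\right) - 3 = 18 - 3 = 15$)
$O{\left(b,J \right)} = -3 + J b$ ($O{\left(b,J \right)} = J b - 3 = -3 + J b$)
$\frac{1}{\left(\frac{1}{171} + O{\left(r,-16 \right)}\right) \frac{1}{-73 + w}} = \frac{1}{\left(\frac{1}{171} - -173\right) \frac{1}{-73 + 15}} = \frac{1}{\left(\frac{1}{171} + \left(-3 + 176\right)\right) \frac{1}{-58}} = \frac{1}{\left(\frac{1}{171} + 173\right) \left(- \frac{1}{58}\right)} = \frac{1}{\frac{29584}{171} \left(- \frac{1}{58}\right)} = \frac{1}{- \frac{14792}{4959}} = - \frac{4959}{14792}$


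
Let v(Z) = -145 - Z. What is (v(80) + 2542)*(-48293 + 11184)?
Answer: -85981553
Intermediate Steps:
(v(80) + 2542)*(-48293 + 11184) = ((-145 - 1*80) + 2542)*(-48293 + 11184) = ((-145 - 80) + 2542)*(-37109) = (-225 + 2542)*(-37109) = 2317*(-37109) = -85981553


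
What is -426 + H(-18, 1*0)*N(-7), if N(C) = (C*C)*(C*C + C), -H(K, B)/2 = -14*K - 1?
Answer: -1033542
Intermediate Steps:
H(K, B) = 2 + 28*K (H(K, B) = -2*(-14*K - 1) = -2*(-1 - 14*K) = 2 + 28*K)
N(C) = C²*(C + C²) (N(C) = C²*(C² + C) = C²*(C + C²))
-426 + H(-18, 1*0)*N(-7) = -426 + (2 + 28*(-18))*((-7)³*(1 - 7)) = -426 + (2 - 504)*(-343*(-6)) = -426 - 502*2058 = -426 - 1033116 = -1033542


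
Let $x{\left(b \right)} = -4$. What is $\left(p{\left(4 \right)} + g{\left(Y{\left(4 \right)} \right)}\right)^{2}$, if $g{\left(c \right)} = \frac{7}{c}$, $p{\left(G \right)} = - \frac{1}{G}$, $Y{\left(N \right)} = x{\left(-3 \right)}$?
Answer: $4$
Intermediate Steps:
$Y{\left(N \right)} = -4$
$\left(p{\left(4 \right)} + g{\left(Y{\left(4 \right)} \right)}\right)^{2} = \left(- \frac{1}{4} + \frac{7}{-4}\right)^{2} = \left(\left(-1\right) \frac{1}{4} + 7 \left(- \frac{1}{4}\right)\right)^{2} = \left(- \frac{1}{4} - \frac{7}{4}\right)^{2} = \left(-2\right)^{2} = 4$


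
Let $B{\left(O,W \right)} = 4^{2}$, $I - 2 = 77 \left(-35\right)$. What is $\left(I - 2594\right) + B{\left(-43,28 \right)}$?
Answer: $-5271$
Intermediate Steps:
$I = -2693$ ($I = 2 + 77 \left(-35\right) = 2 - 2695 = -2693$)
$B{\left(O,W \right)} = 16$
$\left(I - 2594\right) + B{\left(-43,28 \right)} = \left(-2693 - 2594\right) + 16 = -5287 + 16 = -5271$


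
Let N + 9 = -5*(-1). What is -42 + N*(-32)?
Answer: 86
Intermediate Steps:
N = -4 (N = -9 - 5*(-1) = -9 + 5 = -4)
-42 + N*(-32) = -42 - 4*(-32) = -42 + 128 = 86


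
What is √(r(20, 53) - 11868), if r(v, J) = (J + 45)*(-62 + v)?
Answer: 12*I*√111 ≈ 126.43*I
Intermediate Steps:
r(v, J) = (-62 + v)*(45 + J) (r(v, J) = (45 + J)*(-62 + v) = (-62 + v)*(45 + J))
√(r(20, 53) - 11868) = √((-2790 - 62*53 + 45*20 + 53*20) - 11868) = √((-2790 - 3286 + 900 + 1060) - 11868) = √(-4116 - 11868) = √(-15984) = 12*I*√111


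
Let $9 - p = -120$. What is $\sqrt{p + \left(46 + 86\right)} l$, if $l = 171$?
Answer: $513 \sqrt{29} \approx 2762.6$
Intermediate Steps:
$p = 129$ ($p = 9 - -120 = 9 + 120 = 129$)
$\sqrt{p + \left(46 + 86\right)} l = \sqrt{129 + \left(46 + 86\right)} 171 = \sqrt{129 + 132} \cdot 171 = \sqrt{261} \cdot 171 = 3 \sqrt{29} \cdot 171 = 513 \sqrt{29}$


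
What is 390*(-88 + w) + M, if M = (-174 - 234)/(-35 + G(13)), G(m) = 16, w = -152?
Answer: -1777992/19 ≈ -93579.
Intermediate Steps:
M = 408/19 (M = (-174 - 234)/(-35 + 16) = -408/(-19) = -408*(-1/19) = 408/19 ≈ 21.474)
390*(-88 + w) + M = 390*(-88 - 152) + 408/19 = 390*(-240) + 408/19 = -93600 + 408/19 = -1777992/19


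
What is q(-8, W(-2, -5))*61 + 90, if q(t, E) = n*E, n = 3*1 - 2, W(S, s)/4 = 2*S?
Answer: -886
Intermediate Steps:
W(S, s) = 8*S (W(S, s) = 4*(2*S) = 8*S)
n = 1 (n = 3 - 2 = 1)
q(t, E) = E (q(t, E) = 1*E = E)
q(-8, W(-2, -5))*61 + 90 = (8*(-2))*61 + 90 = -16*61 + 90 = -976 + 90 = -886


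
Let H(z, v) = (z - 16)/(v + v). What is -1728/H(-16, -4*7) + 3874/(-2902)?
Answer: -4389761/1451 ≈ -3025.3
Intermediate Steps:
H(z, v) = (-16 + z)/(2*v) (H(z, v) = (-16 + z)/((2*v)) = (-16 + z)*(1/(2*v)) = (-16 + z)/(2*v))
-1728/H(-16, -4*7) + 3874/(-2902) = -1728*(-56/(-16 - 16)) + 3874/(-2902) = -1728/((1/2)*(-32)/(-28)) + 3874*(-1/2902) = -1728/((1/2)*(-1/28)*(-32)) - 1937/1451 = -1728/4/7 - 1937/1451 = -1728*7/4 - 1937/1451 = -3024 - 1937/1451 = -4389761/1451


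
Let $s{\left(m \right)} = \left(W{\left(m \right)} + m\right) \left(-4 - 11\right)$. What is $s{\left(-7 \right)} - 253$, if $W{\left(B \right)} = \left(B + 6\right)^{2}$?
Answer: $-163$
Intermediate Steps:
$W{\left(B \right)} = \left(6 + B\right)^{2}$
$s{\left(m \right)} = - 15 m - 15 \left(6 + m\right)^{2}$ ($s{\left(m \right)} = \left(\left(6 + m\right)^{2} + m\right) \left(-4 - 11\right) = \left(m + \left(6 + m\right)^{2}\right) \left(-15\right) = - 15 m - 15 \left(6 + m\right)^{2}$)
$s{\left(-7 \right)} - 253 = \left(\left(-15\right) \left(-7\right) - 15 \left(6 - 7\right)^{2}\right) - 253 = \left(105 - 15 \left(-1\right)^{2}\right) - 253 = \left(105 - 15\right) - 253 = 90 - 253 = -163$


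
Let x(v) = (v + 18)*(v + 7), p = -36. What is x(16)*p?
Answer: -28152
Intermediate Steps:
x(v) = (7 + v)*(18 + v) (x(v) = (18 + v)*(7 + v) = (7 + v)*(18 + v))
x(16)*p = (126 + 16² + 25*16)*(-36) = (126 + 256 + 400)*(-36) = 782*(-36) = -28152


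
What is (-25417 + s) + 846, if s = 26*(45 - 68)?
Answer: -25169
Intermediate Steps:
s = -598 (s = 26*(-23) = -598)
(-25417 + s) + 846 = (-25417 - 598) + 846 = -26015 + 846 = -25169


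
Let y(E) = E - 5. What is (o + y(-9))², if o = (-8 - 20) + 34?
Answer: 64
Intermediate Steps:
y(E) = -5 + E
o = 6 (o = -28 + 34 = 6)
(o + y(-9))² = (6 + (-5 - 9))² = (6 - 14)² = (-8)² = 64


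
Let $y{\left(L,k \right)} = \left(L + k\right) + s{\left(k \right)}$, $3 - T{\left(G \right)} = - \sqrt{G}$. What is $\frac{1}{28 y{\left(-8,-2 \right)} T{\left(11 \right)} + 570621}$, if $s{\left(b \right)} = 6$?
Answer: $\frac{570285}{325224843241} + \frac{112 \sqrt{11}}{325224843241} \approx 1.7547 \cdot 10^{-6}$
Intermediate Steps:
$T{\left(G \right)} = 3 + \sqrt{G}$ ($T{\left(G \right)} = 3 - - \sqrt{G} = 3 + \sqrt{G}$)
$y{\left(L,k \right)} = 6 + L + k$ ($y{\left(L,k \right)} = \left(L + k\right) + 6 = 6 + L + k$)
$\frac{1}{28 y{\left(-8,-2 \right)} T{\left(11 \right)} + 570621} = \frac{1}{28 \left(6 - 8 - 2\right) \left(3 + \sqrt{11}\right) + 570621} = \frac{1}{28 \left(-4\right) \left(3 + \sqrt{11}\right) + 570621} = \frac{1}{- 112 \left(3 + \sqrt{11}\right) + 570621} = \frac{1}{\left(-336 - 112 \sqrt{11}\right) + 570621} = \frac{1}{570285 - 112 \sqrt{11}}$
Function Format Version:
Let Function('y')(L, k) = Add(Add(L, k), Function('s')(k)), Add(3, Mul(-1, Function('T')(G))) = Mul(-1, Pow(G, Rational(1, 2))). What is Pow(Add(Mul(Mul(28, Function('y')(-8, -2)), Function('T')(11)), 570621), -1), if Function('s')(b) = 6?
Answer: Add(Rational(570285, 325224843241), Mul(Rational(112, 325224843241), Pow(11, Rational(1, 2)))) ≈ 1.7547e-6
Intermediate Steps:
Function('T')(G) = Add(3, Pow(G, Rational(1, 2))) (Function('T')(G) = Add(3, Mul(-1, Mul(-1, Pow(G, Rational(1, 2))))) = Add(3, Pow(G, Rational(1, 2))))
Function('y')(L, k) = Add(6, L, k) (Function('y')(L, k) = Add(Add(L, k), 6) = Add(6, L, k))
Pow(Add(Mul(Mul(28, Function('y')(-8, -2)), Function('T')(11)), 570621), -1) = Pow(Add(Mul(Mul(28, Add(6, -8, -2)), Add(3, Pow(11, Rational(1, 2)))), 570621), -1) = Pow(Add(Mul(Mul(28, -4), Add(3, Pow(11, Rational(1, 2)))), 570621), -1) = Pow(Add(Mul(-112, Add(3, Pow(11, Rational(1, 2)))), 570621), -1) = Pow(Add(Add(-336, Mul(-112, Pow(11, Rational(1, 2)))), 570621), -1) = Pow(Add(570285, Mul(-112, Pow(11, Rational(1, 2)))), -1)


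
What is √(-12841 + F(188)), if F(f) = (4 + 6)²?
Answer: I*√12741 ≈ 112.88*I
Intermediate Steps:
F(f) = 100 (F(f) = 10² = 100)
√(-12841 + F(188)) = √(-12841 + 100) = √(-12741) = I*√12741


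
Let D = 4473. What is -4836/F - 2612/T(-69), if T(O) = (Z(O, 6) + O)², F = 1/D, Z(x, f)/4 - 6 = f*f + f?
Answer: -327261876824/15129 ≈ -2.1631e+7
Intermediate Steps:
Z(x, f) = 24 + 4*f + 4*f² (Z(x, f) = 24 + 4*(f*f + f) = 24 + 4*(f² + f) = 24 + 4*(f + f²) = 24 + (4*f + 4*f²) = 24 + 4*f + 4*f²)
F = 1/4473 ≈ 0.00022356
T(O) = (192 + O)² (T(O) = ((24 + 4*6 + 4*6²) + O)² = ((24 + 24 + 4*36) + O)² = ((24 + 24 + 144) + O)² = (192 + O)²)
-4836/F - 2612/T(-69) = -4836/1/4473 - 2612/(192 - 69)² = -4836*4473 - 2612/(123²) = -21631428 - 2612/15129 = -327261876824/15129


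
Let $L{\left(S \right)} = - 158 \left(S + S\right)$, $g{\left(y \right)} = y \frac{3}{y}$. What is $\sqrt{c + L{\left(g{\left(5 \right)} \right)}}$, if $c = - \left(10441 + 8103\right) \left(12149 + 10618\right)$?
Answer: $6 i \sqrt{11727561} \approx 20547.0 i$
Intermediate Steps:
$g{\left(y \right)} = 3$
$c = -422191248$ ($c = - 18544 \cdot 22767 = \left(-1\right) 422191248 = -422191248$)
$L{\left(S \right)} = - 316 S$ ($L{\left(S \right)} = - 158 \cdot 2 S = - 316 S$)
$\sqrt{c + L{\left(g{\left(5 \right)} \right)}} = \sqrt{-422191248 - 948} = \sqrt{-422192196} = 6 i \sqrt{11727561}$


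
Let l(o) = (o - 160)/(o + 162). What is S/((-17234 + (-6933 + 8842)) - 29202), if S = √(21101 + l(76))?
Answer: -√6098087/756959 ≈ -0.0032623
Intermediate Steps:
l(o) = (-160 + o)/(162 + o)
S = √6098087/17 (S = √(21101 + (-160 + 76)/(162 + 76)) = √(21101 - 84/238) = √(21101 + (1/238)*(-84)) = √(21101 - 6/17) = √(358711/17) = √6098087/17 ≈ 145.26)
S/((-17234 + (-6933 + 8842)) - 29202) = (√6098087/17)/((-17234 + (-6933 + 8842)) - 29202) = (√6098087/17)/((-17234 + 1909) - 29202) = (√6098087/17)/(-15325 - 29202) = (√6098087/17)/(-44527) = (√6098087/17)*(-1/44527) = -√6098087/756959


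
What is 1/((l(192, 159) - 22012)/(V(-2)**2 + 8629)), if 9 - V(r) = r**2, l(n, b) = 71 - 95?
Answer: -4327/11018 ≈ -0.39272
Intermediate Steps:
l(n, b) = -24
V(r) = 9 - r**2
1/((l(192, 159) - 22012)/(V(-2)**2 + 8629)) = 1/((-24 - 22012)/((9 - 1*(-2)**2)**2 + 8629)) = 1/(-22036/((9 - 1*4)**2 + 8629)) = 1/(-22036/((9 - 4)**2 + 8629)) = 1/(-22036/(5**2 + 8629)) = 1/(-22036/(25 + 8629)) = 1/(-22036/8654) = 1/(-22036*1/8654) = 1/(-11018/4327) = -4327/11018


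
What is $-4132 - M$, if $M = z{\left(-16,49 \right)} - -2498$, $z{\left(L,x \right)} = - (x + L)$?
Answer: $-6597$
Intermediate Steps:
$z{\left(L,x \right)} = - L - x$ ($z{\left(L,x \right)} = - (L + x) = - L - x$)
$M = 2465$ ($M = \left(\left(-1\right) \left(-16\right) - 49\right) - -2498 = \left(16 - 49\right) + 2498 = -33 + 2498 = 2465$)
$-4132 - M = -4132 - 2465 = -6597$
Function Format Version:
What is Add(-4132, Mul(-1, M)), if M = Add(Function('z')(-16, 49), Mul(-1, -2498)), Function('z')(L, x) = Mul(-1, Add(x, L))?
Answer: -6597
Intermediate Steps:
Function('z')(L, x) = Add(Mul(-1, L), Mul(-1, x)) (Function('z')(L, x) = Mul(-1, Add(L, x)) = Add(Mul(-1, L), Mul(-1, x)))
M = 2465 (M = Add(Add(Mul(-1, -16), Mul(-1, 49)), Mul(-1, -2498)) = Add(Add(16, -49), 2498) = Add(-33, 2498) = 2465)
Add(-4132, Mul(-1, M)) = Add(-4132, Mul(-1, 2465)) = Add(-4132, -2465) = -6597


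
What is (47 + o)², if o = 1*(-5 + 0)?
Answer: 1764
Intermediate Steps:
o = -5 (o = 1*(-5) = -5)
(47 + o)² = (47 - 5)² = 42² = 1764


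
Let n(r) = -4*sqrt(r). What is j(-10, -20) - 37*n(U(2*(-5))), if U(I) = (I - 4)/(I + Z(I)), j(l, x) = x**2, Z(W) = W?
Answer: 400 + 74*sqrt(70)/5 ≈ 523.83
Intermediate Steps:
U(I) = (-4 + I)/(2*I) (U(I) = (I - 4)/(I + I) = (-4 + I)/((2*I)) = (-4 + I)*(1/(2*I)) = (-4 + I)/(2*I))
j(-10, -20) - 37*n(U(2*(-5))) = (-20)**2 - (-148)*sqrt((-4 + 2*(-5))/(2*((2*(-5))))) = 400 - (-148)*sqrt((1/2)*(-4 - 10)/(-10)) = 400 - (-148)*sqrt((1/2)*(-1/10)*(-14)) = 400 - (-148)*sqrt(7/10) = 400 - (-148)*sqrt(70)/10 = 400 - (-74)*sqrt(70)/5 = 400 + 74*sqrt(70)/5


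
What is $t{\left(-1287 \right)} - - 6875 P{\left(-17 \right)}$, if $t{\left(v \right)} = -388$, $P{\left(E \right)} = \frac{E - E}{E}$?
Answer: $-388$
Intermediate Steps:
$P{\left(E \right)} = 0$ ($P{\left(E \right)} = \frac{0}{E} = 0$)
$t{\left(-1287 \right)} - - 6875 P{\left(-17 \right)} = -388 - \left(-6875\right) 0 = -388 - 0 = -388 + 0 = -388$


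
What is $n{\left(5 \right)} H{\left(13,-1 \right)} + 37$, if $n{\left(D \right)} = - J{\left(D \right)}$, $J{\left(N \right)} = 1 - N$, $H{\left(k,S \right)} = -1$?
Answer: $33$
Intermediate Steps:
$n{\left(D \right)} = -1 + D$ ($n{\left(D \right)} = - (1 - D) = -1 + D$)
$n{\left(5 \right)} H{\left(13,-1 \right)} + 37 = \left(-1 + 5\right) \left(-1\right) + 37 = 4 \left(-1\right) + 37 = -4 + 37 = 33$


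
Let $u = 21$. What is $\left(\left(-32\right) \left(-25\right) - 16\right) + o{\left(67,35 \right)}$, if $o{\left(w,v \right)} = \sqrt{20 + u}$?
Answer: $784 + \sqrt{41} \approx 790.4$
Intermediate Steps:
$o{\left(w,v \right)} = \sqrt{41}$ ($o{\left(w,v \right)} = \sqrt{20 + 21} = \sqrt{41}$)
$\left(\left(-32\right) \left(-25\right) - 16\right) + o{\left(67,35 \right)} = \left(\left(-32\right) \left(-25\right) - 16\right) + \sqrt{41} = \left(800 - 16\right) + \sqrt{41} = 784 + \sqrt{41}$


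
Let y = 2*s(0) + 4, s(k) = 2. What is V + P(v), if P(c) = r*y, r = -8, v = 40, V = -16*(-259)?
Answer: 4080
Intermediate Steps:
V = 4144
y = 8 (y = 2*2 + 4 = 4 + 4 = 8)
P(c) = -64 (P(c) = -8*8 = -64)
V + P(v) = 4144 - 64 = 4080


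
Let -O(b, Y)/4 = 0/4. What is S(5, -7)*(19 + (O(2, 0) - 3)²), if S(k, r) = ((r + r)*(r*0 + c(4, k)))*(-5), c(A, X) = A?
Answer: 7840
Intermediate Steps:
O(b, Y) = 0 (O(b, Y) = -0/4 = -4*0 = 0)
S(k, r) = -40*r (S(k, r) = ((r + r)*(r*0 + 4))*(-5) = ((2*r)*(0 + 4))*(-5) = ((2*r)*4)*(-5) = (8*r)*(-5) = -40*r)
S(5, -7)*(19 + (O(2, 0) - 3)²) = (-40*(-7))*(19 + (0 - 3)²) = 280*(19 + (-3)²) = 280*(19 + 9) = 280*28 = 7840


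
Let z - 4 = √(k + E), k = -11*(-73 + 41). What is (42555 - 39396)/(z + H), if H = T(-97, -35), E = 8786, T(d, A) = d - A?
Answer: 91611/2887 + 3159*√9138/5774 ≈ 84.032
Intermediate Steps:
H = -62 (H = -97 - 1*(-35) = -97 + 35 = -62)
k = 352 (k = -11*(-32) = 352)
z = 4 + √9138 (z = 4 + √(352 + 8786) = 4 + √9138 ≈ 99.593)
(42555 - 39396)/(z + H) = (42555 - 39396)/((4 + √9138) - 62) = 3159/(-58 + √9138)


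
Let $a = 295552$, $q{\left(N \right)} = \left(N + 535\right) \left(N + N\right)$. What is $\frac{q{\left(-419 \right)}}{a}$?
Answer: $- \frac{12151}{36944} \approx -0.3289$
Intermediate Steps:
$q{\left(N \right)} = 2 N \left(535 + N\right)$ ($q{\left(N \right)} = \left(535 + N\right) 2 N = 2 N \left(535 + N\right)$)
$\frac{q{\left(-419 \right)}}{a} = \frac{2 \left(-419\right) \left(535 - 419\right)}{295552} = 2 \left(-419\right) 116 \cdot \frac{1}{295552} = \left(-97208\right) \frac{1}{295552} = - \frac{12151}{36944}$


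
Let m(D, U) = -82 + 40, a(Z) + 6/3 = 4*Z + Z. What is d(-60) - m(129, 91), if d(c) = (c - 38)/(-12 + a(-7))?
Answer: 44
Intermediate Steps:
a(Z) = -2 + 5*Z (a(Z) = -2 + (4*Z + Z) = -2 + 5*Z)
m(D, U) = -42
d(c) = 38/49 - c/49 (d(c) = (c - 38)/(-12 + (-2 + 5*(-7))) = (-38 + c)/(-12 + (-2 - 35)) = (-38 + c)/(-12 - 37) = (-38 + c)/(-49) = (-38 + c)*(-1/49) = 38/49 - c/49)
d(-60) - m(129, 91) = (38/49 - 1/49*(-60)) - 1*(-42) = (38/49 + 60/49) + 42 = 2 + 42 = 44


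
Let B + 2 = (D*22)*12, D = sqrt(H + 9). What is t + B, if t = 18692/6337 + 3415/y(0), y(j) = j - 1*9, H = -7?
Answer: -21586693/57033 + 264*sqrt(2) ≈ -5.1424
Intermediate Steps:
y(j) = -9 + j (y(j) = j - 9 = -9 + j)
D = sqrt(2) (D = sqrt(-7 + 9) = sqrt(2) ≈ 1.4142)
t = -21472627/57033 (t = 18692/6337 + 3415/(-9 + 0) = 18692*(1/6337) + 3415/(-9) = 18692/6337 + 3415*(-1/9) = 18692/6337 - 3415/9 = -21472627/57033 ≈ -376.49)
B = -2 + 264*sqrt(2) (B = -2 + (sqrt(2)*22)*12 = -2 + (22*sqrt(2))*12 = -2 + 264*sqrt(2) ≈ 371.35)
t + B = -21472627/57033 + (-2 + 264*sqrt(2)) = -21586693/57033 + 264*sqrt(2)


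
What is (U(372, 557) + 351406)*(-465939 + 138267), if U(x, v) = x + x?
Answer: -115389694800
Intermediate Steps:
U(x, v) = 2*x
(U(372, 557) + 351406)*(-465939 + 138267) = (2*372 + 351406)*(-465939 + 138267) = (744 + 351406)*(-327672) = 352150*(-327672) = -115389694800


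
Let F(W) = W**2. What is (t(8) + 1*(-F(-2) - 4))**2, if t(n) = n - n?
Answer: 64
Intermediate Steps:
t(n) = 0
(t(8) + 1*(-F(-2) - 4))**2 = (0 + 1*(-1*(-2)**2 - 4))**2 = (0 + 1*(-1*4 - 4))**2 = (0 + 1*(-4 - 4))**2 = (0 + 1*(-8))**2 = (0 - 8)**2 = (-8)**2 = 64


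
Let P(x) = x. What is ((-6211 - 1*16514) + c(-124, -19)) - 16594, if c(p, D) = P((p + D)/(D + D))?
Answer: -1493979/38 ≈ -39315.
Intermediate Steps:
c(p, D) = (D + p)/(2*D) (c(p, D) = (p + D)/(D + D) = (D + p)/((2*D)) = (D + p)*(1/(2*D)) = (D + p)/(2*D))
((-6211 - 1*16514) + c(-124, -19)) - 16594 = ((-6211 - 1*16514) + (½)*(-19 - 124)/(-19)) - 16594 = ((-6211 - 16514) + (½)*(-1/19)*(-143)) - 16594 = (-22725 + 143/38) - 16594 = -863407/38 - 16594 = -1493979/38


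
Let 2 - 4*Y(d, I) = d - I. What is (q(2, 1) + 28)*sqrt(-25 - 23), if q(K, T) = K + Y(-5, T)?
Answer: 128*I*sqrt(3) ≈ 221.7*I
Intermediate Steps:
Y(d, I) = 1/2 - d/4 + I/4 (Y(d, I) = 1/2 - (d - I)/4 = 1/2 + (-d/4 + I/4) = 1/2 - d/4 + I/4)
q(K, T) = 7/4 + K + T/4 (q(K, T) = K + (1/2 - 1/4*(-5) + T/4) = K + (1/2 + 5/4 + T/4) = K + (7/4 + T/4) = 7/4 + K + T/4)
(q(2, 1) + 28)*sqrt(-25 - 23) = ((7/4 + 2 + (1/4)*1) + 28)*sqrt(-25 - 23) = ((7/4 + 2 + 1/4) + 28)*sqrt(-48) = (4 + 28)*(4*I*sqrt(3)) = 32*(4*I*sqrt(3)) = 128*I*sqrt(3)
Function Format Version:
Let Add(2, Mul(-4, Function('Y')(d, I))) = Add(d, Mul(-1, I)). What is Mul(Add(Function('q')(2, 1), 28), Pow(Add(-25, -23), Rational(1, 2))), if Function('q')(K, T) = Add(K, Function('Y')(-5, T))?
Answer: Mul(128, I, Pow(3, Rational(1, 2))) ≈ Mul(221.70, I)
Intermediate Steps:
Function('Y')(d, I) = Add(Rational(1, 2), Mul(Rational(-1, 4), d), Mul(Rational(1, 4), I)) (Function('Y')(d, I) = Add(Rational(1, 2), Mul(Rational(-1, 4), Add(d, Mul(-1, I)))) = Add(Rational(1, 2), Add(Mul(Rational(-1, 4), d), Mul(Rational(1, 4), I))) = Add(Rational(1, 2), Mul(Rational(-1, 4), d), Mul(Rational(1, 4), I)))
Function('q')(K, T) = Add(Rational(7, 4), K, Mul(Rational(1, 4), T)) (Function('q')(K, T) = Add(K, Add(Rational(1, 2), Mul(Rational(-1, 4), -5), Mul(Rational(1, 4), T))) = Add(K, Add(Rational(1, 2), Rational(5, 4), Mul(Rational(1, 4), T))) = Add(K, Add(Rational(7, 4), Mul(Rational(1, 4), T))) = Add(Rational(7, 4), K, Mul(Rational(1, 4), T)))
Mul(Add(Function('q')(2, 1), 28), Pow(Add(-25, -23), Rational(1, 2))) = Mul(Add(Add(Rational(7, 4), 2, Mul(Rational(1, 4), 1)), 28), Pow(Add(-25, -23), Rational(1, 2))) = Mul(Add(Add(Rational(7, 4), 2, Rational(1, 4)), 28), Pow(-48, Rational(1, 2))) = Mul(Add(4, 28), Mul(4, I, Pow(3, Rational(1, 2)))) = Mul(32, Mul(4, I, Pow(3, Rational(1, 2)))) = Mul(128, I, Pow(3, Rational(1, 2)))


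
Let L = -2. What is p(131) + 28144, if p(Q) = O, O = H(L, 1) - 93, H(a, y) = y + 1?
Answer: 28053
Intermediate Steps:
H(a, y) = 1 + y
O = -91 (O = (1 + 1) - 93 = 2 - 93 = -91)
p(Q) = -91
p(131) + 28144 = -91 + 28144 = 28053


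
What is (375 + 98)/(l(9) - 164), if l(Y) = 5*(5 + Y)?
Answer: -473/94 ≈ -5.0319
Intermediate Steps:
l(Y) = 25 + 5*Y
(375 + 98)/(l(9) - 164) = (375 + 98)/((25 + 5*9) - 164) = 473/((25 + 45) - 164) = 473/(70 - 164) = 473/(-94) = 473*(-1/94) = -473/94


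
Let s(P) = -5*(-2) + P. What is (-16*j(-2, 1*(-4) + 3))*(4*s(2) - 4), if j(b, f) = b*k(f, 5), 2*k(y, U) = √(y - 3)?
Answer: 1408*I ≈ 1408.0*I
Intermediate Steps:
k(y, U) = √(-3 + y)/2 (k(y, U) = √(y - 3)/2 = √(-3 + y)/2)
s(P) = 10 + P
j(b, f) = b*√(-3 + f)/2 (j(b, f) = b*(√(-3 + f)/2) = b*√(-3 + f)/2)
(-16*j(-2, 1*(-4) + 3))*(4*s(2) - 4) = (-8*(-2)*√(-3 + (1*(-4) + 3)))*(4*(10 + 2) - 4) = (-8*(-2)*√(-3 + (-4 + 3)))*(4*12 - 4) = (-8*(-2)*√(-3 - 1))*(48 - 4) = -8*(-2)*√(-4)*44 = -8*(-2)*2*I*44 = -(-32)*I*44 = (32*I)*44 = 1408*I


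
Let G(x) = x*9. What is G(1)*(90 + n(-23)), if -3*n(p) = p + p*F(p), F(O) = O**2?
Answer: 37380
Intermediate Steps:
G(x) = 9*x
n(p) = -p/3 - p**3/3 (n(p) = -(p + p*p**2)/3 = -(p + p**3)/3 = -p/3 - p**3/3)
G(1)*(90 + n(-23)) = (9*1)*(90 - 1/3*(-23)*(1 + (-23)**2)) = 9*(90 - 1/3*(-23)*(1 + 529)) = 9*(90 - 1/3*(-23)*530) = 9*(90 + 12190/3) = 9*(12460/3) = 37380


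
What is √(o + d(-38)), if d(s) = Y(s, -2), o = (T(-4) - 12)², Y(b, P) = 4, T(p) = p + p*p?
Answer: 2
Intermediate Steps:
T(p) = p + p²
o = 0 (o = (-4*(1 - 4) - 12)² = (-4*(-3) - 12)² = (12 - 12)² = 0² = 0)
d(s) = 4
√(o + d(-38)) = √(0 + 4) = √4 = 2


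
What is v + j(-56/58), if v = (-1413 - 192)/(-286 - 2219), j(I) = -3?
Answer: -394/167 ≈ -2.3593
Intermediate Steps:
v = 107/167 (v = -1605/(-2505) = -1605*(-1/2505) = 107/167 ≈ 0.64072)
v + j(-56/58) = 107/167 - 3 = -394/167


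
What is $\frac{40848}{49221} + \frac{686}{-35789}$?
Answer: $\frac{476047822}{587190123} \approx 0.81072$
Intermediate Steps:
$\frac{40848}{49221} + \frac{686}{-35789} = 40848 \cdot \frac{1}{49221} + 686 \left(- \frac{1}{35789}\right) = \frac{13616}{16407} - \frac{686}{35789} = \frac{476047822}{587190123}$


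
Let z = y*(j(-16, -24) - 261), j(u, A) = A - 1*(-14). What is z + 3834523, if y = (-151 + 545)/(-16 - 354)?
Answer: 709440142/185 ≈ 3.8348e+6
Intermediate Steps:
y = -197/185 (y = 394/(-370) = 394*(-1/370) = -197/185 ≈ -1.0649)
j(u, A) = 14 + A (j(u, A) = A + 14 = 14 + A)
z = 53387/185 (z = -197*((14 - 24) - 261)/185 = -197*(-10 - 261)/185 = -197/185*(-271) = 53387/185 ≈ 288.58)
z + 3834523 = 53387/185 + 3834523 = 709440142/185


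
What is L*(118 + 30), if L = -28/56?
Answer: -74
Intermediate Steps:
L = -1/2 (L = -28*1/56 = -1/2 ≈ -0.50000)
L*(118 + 30) = -(118 + 30)/2 = -1/2*148 = -74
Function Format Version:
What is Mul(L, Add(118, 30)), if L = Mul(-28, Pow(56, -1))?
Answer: -74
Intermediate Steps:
L = Rational(-1, 2) (L = Mul(-28, Rational(1, 56)) = Rational(-1, 2) ≈ -0.50000)
Mul(L, Add(118, 30)) = Mul(Rational(-1, 2), Add(118, 30)) = Mul(Rational(-1, 2), 148) = -74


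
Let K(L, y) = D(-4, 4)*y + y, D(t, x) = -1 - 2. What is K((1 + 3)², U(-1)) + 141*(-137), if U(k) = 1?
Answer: -19319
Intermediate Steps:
D(t, x) = -3
K(L, y) = -2*y (K(L, y) = -3*y + y = -2*y)
K((1 + 3)², U(-1)) + 141*(-137) = -2*1 + 141*(-137) = -2 - 19317 = -19319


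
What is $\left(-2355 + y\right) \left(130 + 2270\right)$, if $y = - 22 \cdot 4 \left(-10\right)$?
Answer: $-3540000$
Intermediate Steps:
$y = 880$ ($y = \left(-22\right) \left(-40\right) = 880$)
$\left(-2355 + y\right) \left(130 + 2270\right) = \left(-2355 + 880\right) \left(130 + 2270\right) = \left(-1475\right) 2400 = -3540000$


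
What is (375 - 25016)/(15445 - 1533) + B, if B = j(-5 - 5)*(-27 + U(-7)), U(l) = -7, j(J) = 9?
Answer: -4281713/13912 ≈ -307.77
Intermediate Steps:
B = -306 (B = 9*(-27 - 7) = 9*(-34) = -306)
(375 - 25016)/(15445 - 1533) + B = (375 - 25016)/(15445 - 1533) - 306 = -24641/13912 - 306 = -4281713/13912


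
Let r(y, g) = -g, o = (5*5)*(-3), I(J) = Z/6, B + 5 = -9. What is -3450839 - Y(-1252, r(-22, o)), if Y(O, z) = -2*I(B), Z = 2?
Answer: -10352515/3 ≈ -3.4508e+6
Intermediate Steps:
B = -14 (B = -5 - 9 = -14)
I(J) = ⅓ (I(J) = 2/6 = 2*(⅙) = ⅓)
o = -75 (o = 25*(-3) = -75)
Y(O, z) = -⅔ (Y(O, z) = -2*⅓ = -⅔)
-3450839 - Y(-1252, r(-22, o)) = -3450839 - 1*(-⅔) = -3450839 + ⅔ = -10352515/3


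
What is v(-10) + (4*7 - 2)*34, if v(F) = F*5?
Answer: 834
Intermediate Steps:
v(F) = 5*F
v(-10) + (4*7 - 2)*34 = 5*(-10) + (4*7 - 2)*34 = -50 + (28 - 2)*34 = -50 + 26*34 = -50 + 884 = 834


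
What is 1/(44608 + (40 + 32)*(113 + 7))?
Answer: 1/53248 ≈ 1.8780e-5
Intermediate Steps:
1/(44608 + (40 + 32)*(113 + 7)) = 1/(44608 + 72*120) = 1/(44608 + 8640) = 1/53248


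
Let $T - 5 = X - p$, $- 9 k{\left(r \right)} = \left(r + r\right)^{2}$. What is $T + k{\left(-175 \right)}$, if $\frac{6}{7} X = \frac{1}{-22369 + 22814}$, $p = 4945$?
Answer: $- \frac{148594379}{8010} \approx -18551.0$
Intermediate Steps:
$k{\left(r \right)} = - \frac{4 r^{2}}{9}$ ($k{\left(r \right)} = - \frac{\left(r + r\right)^{2}}{9} = - \frac{\left(2 r\right)^{2}}{9} = - \frac{4 r^{2}}{9}$)
$X = \frac{7}{2670}$ ($X = \frac{7}{6 \left(-22369 + 22814\right)} = \frac{7}{6 \cdot 445} = \frac{7}{6} \cdot \frac{1}{445} = \frac{7}{2670} \approx 0.0026217$)
$T = - \frac{13189793}{2670}$ ($T = 5 + \left(\frac{7}{2670} - 4945\right) = 5 - \frac{13203143}{2670} = - \frac{13189793}{2670} \approx -4940.0$)
$T + k{\left(-175 \right)} = - \frac{13189793}{2670} - \frac{4 \left(-175\right)^{2}}{9} = - \frac{13189793}{2670} - \frac{122500}{9} = - \frac{148594379}{8010}$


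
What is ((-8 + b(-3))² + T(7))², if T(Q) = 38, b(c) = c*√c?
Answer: -1287 + 7200*I*√3 ≈ -1287.0 + 12471.0*I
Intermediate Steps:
b(c) = c^(3/2)
((-8 + b(-3))² + T(7))² = ((-8 + (-3)^(3/2))² + 38)² = ((-8 - 3*I*√3)² + 38)² = (38 + (-8 - 3*I*√3)²)²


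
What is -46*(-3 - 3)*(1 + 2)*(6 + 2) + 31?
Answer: 6655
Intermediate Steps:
-46*(-3 - 3)*(1 + 2)*(6 + 2) + 31 = -(-276)*3*8 + 31 = -(-276)*24 + 31 = -46*(-144) + 31 = 6624 + 31 = 6655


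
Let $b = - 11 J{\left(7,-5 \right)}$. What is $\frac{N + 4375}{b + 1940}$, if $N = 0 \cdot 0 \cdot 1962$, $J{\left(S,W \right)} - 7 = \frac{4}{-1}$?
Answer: $\frac{4375}{1907} \approx 2.2942$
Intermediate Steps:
$J{\left(S,W \right)} = 3$ ($J{\left(S,W \right)} = 7 + \frac{4}{-1} = 7 + 4 \left(-1\right) = 7 - 4 = 3$)
$N = 0$ ($N = 0 \cdot 1962 = 0$)
$b = -33$ ($b = \left(-11\right) 3 = -33$)
$\frac{N + 4375}{b + 1940} = \frac{0 + 4375}{-33 + 1940} = \frac{4375}{1907}$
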